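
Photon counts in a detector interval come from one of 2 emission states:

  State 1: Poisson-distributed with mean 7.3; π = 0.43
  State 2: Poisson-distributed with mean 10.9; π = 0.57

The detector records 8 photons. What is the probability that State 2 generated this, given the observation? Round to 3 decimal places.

Apply Bayes' rule: the posterior for each component is proportional to its prior times its likelihood at x.
Component likelihoods at x = 8 photons:
  f_1 = 0.135118
  f_2 = 0.0912182
Prior × likelihood for each component:
  π_1·f_1 = 0.43 × 0.135118 = 0.0581007
  π_2·f_2 = 0.57 × 0.0912182 = 0.0519944
Marginal: 0.0581007 + 0.0519944 = 0.110095
So the posterior for State 2 is 0.0519944 / 0.110095 ≈ 0.472.

0.472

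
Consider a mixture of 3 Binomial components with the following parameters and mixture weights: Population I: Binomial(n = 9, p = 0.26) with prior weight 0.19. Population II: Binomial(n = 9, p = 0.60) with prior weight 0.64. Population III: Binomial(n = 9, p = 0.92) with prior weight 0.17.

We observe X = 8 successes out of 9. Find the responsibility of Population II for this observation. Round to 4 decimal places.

Apply Bayes' rule: the posterior for each component is proportional to its prior times its likelihood at x.
Binomial probabilities:
  p_I = 0.000139079
  p_II = 0.0604662
  p_III = 0.369518
Weight by the priors:
  π_I·p_I = 0.19 × 0.000139079 = 2.6425e-05
  π_II·p_II = 0.64 × 0.0604662 = 0.0386984
  π_III·p_III = 0.17 × 0.369518 = 0.062818
Marginal: 2.6425e-05 + 0.0386984 + 0.062818 = 0.101543
Responsibility of Population II: 0.0386984 / 0.101543 ≈ 0.3811

0.3811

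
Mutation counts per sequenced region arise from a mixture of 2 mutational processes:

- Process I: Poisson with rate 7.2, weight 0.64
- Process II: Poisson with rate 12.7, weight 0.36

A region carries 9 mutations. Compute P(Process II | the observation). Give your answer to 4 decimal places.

Posterior ∝ prior × likelihood, so P(k | x) ∝ π_k f_k(x); normalise over all components.
Poisson probabilities:
  f_I = e^(−7.2)·7.2^9/9! = 0.106982
  f_II = e^(−12.7)·12.7^9/9! = 0.0722654
Multiply by the mixture weights:
  π_I·f_I = 0.64 × 0.106982 = 0.0684682
  π_II·f_II = 0.36 × 0.0722654 = 0.0260156
Denominator: 0.0684682 + 0.0260156 = 0.0944838
P(Process II | x) = 0.0260156 / 0.0944838 ≈ 0.2753

0.2753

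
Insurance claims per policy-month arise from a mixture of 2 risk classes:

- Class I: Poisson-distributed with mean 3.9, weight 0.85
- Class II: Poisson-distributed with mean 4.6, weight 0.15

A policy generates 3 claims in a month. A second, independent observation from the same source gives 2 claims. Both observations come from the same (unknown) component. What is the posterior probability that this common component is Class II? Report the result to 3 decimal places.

P(component k | x) = π_k·f_k(x) / marginal(x), where marginal(x) = Σ_j π_j·f_j(x).
Since both observations come from the same component, the likelihood for component k is f_k(x₁)·f_k(x₂).
  f_I = [e^(−3.9)·3.9^3/3! = 0.200122] × [0.15394] = 0.0308067
  f_II = [e^(−4.6)·4.6^3/3! = 0.163068] × [0.106348] = 0.017342
Unnormalised posteriors:
  π_I·f_I = 0.85 × 0.0308067 = 0.0261857
  π_II·f_II = 0.15 × 0.017342 = 0.0026013
Normaliser: 0.0261857 + 0.0026013 = 0.028787
So the posterior for Class II is 0.0026013 / 0.028787 ≈ 0.090.

0.090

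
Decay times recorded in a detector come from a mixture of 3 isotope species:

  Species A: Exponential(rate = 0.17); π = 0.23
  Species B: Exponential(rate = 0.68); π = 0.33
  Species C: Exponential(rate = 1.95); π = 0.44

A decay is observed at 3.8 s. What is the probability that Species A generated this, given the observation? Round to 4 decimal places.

0.5400

Posterior ∝ prior × likelihood, so P(k | x) ∝ P(Z=k) f_k(x); normalise over all components.
Exponential densities:
  L_A = 0.17·e^(−0.17·3.8) = 0.17·e^(−0.6460) = 0.0891035
  L_B = 0.68·e^(−0.68·3.8) = 0.68·e^(−2.5840) = 0.0513206
  L_C = 1.95·e^(−1.95·3.8) = 1.95·e^(−7.4100) = 0.00118008
Unnormalised posteriors:
  P(Z=A)·L_A = 0.23 × 0.0891035 = 0.0204938
  P(Z=B)·L_B = 0.33 × 0.0513206 = 0.0169358
  P(Z=C)·L_C = 0.44 × 0.00118008 = 0.000519236
Sum: 0.0204938 + 0.0169358 + 0.000519236 = 0.0379488
Responsibility of Species A: 0.0204938 / 0.0379488 ≈ 0.5400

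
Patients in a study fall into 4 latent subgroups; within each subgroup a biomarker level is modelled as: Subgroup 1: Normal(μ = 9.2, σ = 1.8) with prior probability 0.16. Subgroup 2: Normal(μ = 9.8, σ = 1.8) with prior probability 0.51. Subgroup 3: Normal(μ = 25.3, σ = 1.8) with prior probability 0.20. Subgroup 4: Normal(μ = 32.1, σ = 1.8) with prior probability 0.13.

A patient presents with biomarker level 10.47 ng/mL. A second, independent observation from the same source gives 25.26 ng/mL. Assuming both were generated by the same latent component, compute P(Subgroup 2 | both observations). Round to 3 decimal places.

0.111

Apply Bayes' rule: the posterior for each component is proportional to its prior times its likelihood at x.
Since both observations come from the same component, the likelihood for component k is f_k(x₁)·f_k(x₂).
  f_1 = [(1/(1.8·√(2π)))·exp(−(10.47−9.2)²/(2·1.8²)) = 0.221635·exp(-0.24890) = 0.172798] × [1.14658e-18] = 1.98127e-19
  f_2 = [(1/(1.8·√(2π)))·exp(−(10.47−9.8)²/(2·1.8²)) = 0.221635·exp(-0.06927) = 0.206801] × [2.12276e-17] = 4.38987e-18
  f_3 = [(1/(1.8·√(2π)))·exp(−(10.47−25.3)²/(2·1.8²)) = 0.221635·exp(-33.93965) = 4.03494e-16] × [0.22158] = 8.94061e-17
  f_4 = [(1/(1.8·√(2π)))·exp(−(10.47−32.1)²/(2·1.8²)) = 0.221635·exp(-72.20014) = 9.76148e-33] × [0.000162193] = 1.58324e-36
Prior × likelihood for each component:
  w_1·f_1 = 0.16 × 1.98127e-19 = 3.17003e-20
  w_2·f_2 = 0.51 × 4.38987e-18 = 2.23884e-18
  w_3·f_3 = 0.20 × 8.94061e-17 = 1.78812e-17
  w_4·f_4 = 0.13 × 1.58324e-36 = 2.05821e-37
Evidence: 3.17003e-20 + 2.23884e-18 + 1.78812e-17 + 2.05821e-37 = 2.01518e-17
P(Subgroup 2 | data) ≈ 0.111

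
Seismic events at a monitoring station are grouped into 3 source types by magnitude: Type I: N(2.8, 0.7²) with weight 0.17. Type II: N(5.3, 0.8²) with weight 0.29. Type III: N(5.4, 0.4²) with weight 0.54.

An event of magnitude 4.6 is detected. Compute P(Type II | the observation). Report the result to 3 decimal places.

0.563

By Bayes' theorem, P(k | x) = w_k f_k(x) / Σ_j w_j f_j(x).
Evaluate each component's likelihood at the observed value:
  f_I = 0.0208921
  f_II = 0.340069
  f_III = 0.134977
Multiply by the mixture weights:
  w_I·f_I = 0.17 × 0.0208921 = 0.00355165
  w_II·f_II = 0.29 × 0.340069 = 0.0986199
  w_III·f_III = 0.54 × 0.134977 = 0.0728878
Marginal: 0.00355165 + 0.0986199 + 0.0728878 = 0.175059
P(Type II | data) ≈ 0.563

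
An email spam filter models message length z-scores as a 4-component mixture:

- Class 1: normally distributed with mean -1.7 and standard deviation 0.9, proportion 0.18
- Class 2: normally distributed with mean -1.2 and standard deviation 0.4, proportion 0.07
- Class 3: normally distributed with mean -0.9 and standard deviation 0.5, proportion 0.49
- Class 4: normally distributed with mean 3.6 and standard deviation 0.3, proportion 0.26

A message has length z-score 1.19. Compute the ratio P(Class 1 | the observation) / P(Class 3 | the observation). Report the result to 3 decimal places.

Only the two components matter; the odds are (P(Z=i) f_i(x)) / (P(Z=j) f_j(x)).
Evaluate each component's likelihood at the observed value:
  p_1 = 0.0025563
  p_2 = 1.76424e-08
  p_3 = 0.000128191
  p_4 = 1.28918e-14
0.000460134 / 6.28135e-05 ≈ 7.325

7.325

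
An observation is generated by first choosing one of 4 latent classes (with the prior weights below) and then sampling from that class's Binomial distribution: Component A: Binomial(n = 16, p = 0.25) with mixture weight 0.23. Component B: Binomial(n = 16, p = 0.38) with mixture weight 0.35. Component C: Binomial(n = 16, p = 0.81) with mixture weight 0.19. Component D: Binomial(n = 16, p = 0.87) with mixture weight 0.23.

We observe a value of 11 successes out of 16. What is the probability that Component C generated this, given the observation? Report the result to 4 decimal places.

By Bayes' theorem, P(k | x) = w_k f_k(x) / Σ_j w_j f_j(x).
Evaluate each component's likelihood at the observed value:
  p_A = C(16,11)·0.25^11·0.75^5 = 4368·2.38419e-07·0.237305 = 0.000247132
  p_B = C(16,11)·0.38^11·0.62^5 = 4368·2.38572e-05·0.0916133 = 0.00954686
  p_C = C(16,11)·0.81^11·0.19^5 = 4368·0.0984771·0.00024761 = 0.106509
  p_D = C(16,11)·0.87^11·0.13^5 = 4368·0.216128·3.71293e-05 = 0.0350519
Multiply by the mixture weights:
  w_A·p_A = 0.23 × 0.000247132 = 5.68404e-05
  w_B·p_B = 0.35 × 0.00954686 = 0.0033414
  w_C·p_C = 0.19 × 0.106509 = 0.0202367
  w_D·p_D = 0.23 × 0.0350519 = 0.00806193
Denominator: 5.68404e-05 + 0.0033414 + 0.0202367 + 0.00806193 = 0.0316969
Responsibility of Component C: 0.0202367 / 0.0316969 ≈ 0.6384

0.6384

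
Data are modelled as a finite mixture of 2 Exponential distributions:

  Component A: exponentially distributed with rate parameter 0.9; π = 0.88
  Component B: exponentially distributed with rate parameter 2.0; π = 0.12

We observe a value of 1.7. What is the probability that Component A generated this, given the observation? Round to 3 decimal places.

0.955

The responsibility of component k is π_k f_k(x) divided by Σ_j π_j f_j(x).
Exponential densities:
  L_A = 0.9·e^(−0.9·1.7) = 0.9·e^(−1.5300) = 0.194882
  L_B = 2.0·e^(−2.0·1.7) = 2.0·e^(−3.4000) = 0.0667465
Weight by the priors:
  π_A·L_A = 0.88 × 0.194882 = 0.171496
  π_B·L_B = 0.12 × 0.0667465 = 0.00800958
Sum: 0.171496 + 0.00800958 = 0.179506
So the posterior for Component A is 0.171496 / 0.179506 ≈ 0.955.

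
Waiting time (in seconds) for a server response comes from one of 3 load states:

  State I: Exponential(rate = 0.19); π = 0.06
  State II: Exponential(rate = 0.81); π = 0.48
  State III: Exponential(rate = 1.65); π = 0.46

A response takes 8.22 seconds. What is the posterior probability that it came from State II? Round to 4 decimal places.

0.1726

The responsibility of component k is P(Z=k) f_k(x) divided by Σ_j P(Z=j) f_j(x).
Component likelihoods at x = 8.22 seconds:
  p_I = 0.19·e^(−0.19·8.22) = 0.19·e^(−1.5618) = 0.0398541
  p_II = 0.81·e^(−0.81·8.22) = 0.81·e^(−6.6582) = 0.0010396
  p_III = 1.65·e^(−1.65·8.22) = 1.65·e^(−13.5630) = 2.12397e-06
Unnormalised posteriors:
  P(Z=I)·p_I = 0.06 × 0.0398541 = 0.00239124
  P(Z=II)·p_II = 0.48 × 0.0010396 = 0.000499007
  P(Z=III)·p_III = 0.46 × 2.12397e-06 = 9.77025e-07
Evidence: 0.00239124 + 0.000499007 + 9.77025e-07 = 0.00289123
P(State II | the observation) ≈ 0.1726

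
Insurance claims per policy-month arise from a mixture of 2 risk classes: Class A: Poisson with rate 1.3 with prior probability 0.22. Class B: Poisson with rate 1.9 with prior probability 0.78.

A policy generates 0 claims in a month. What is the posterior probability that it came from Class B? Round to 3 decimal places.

Apply Bayes' rule: the posterior for each component is proportional to its prior times its likelihood at x.
Poisson probabilities:
  f_A = e^(−1.3)·1.3^0/0! = 0.272532
  f_B = e^(−1.9)·1.9^0/0! = 0.149569
Multiply by the mixture weights:
  π_A·f_A = 0.22 × 0.272532 = 0.059957
  π_B·f_B = 0.78 × 0.149569 = 0.116664
Denominator: 0.059957 + 0.116664 = 0.176621
P(Class B | 0 claims) ≈ 0.661

0.661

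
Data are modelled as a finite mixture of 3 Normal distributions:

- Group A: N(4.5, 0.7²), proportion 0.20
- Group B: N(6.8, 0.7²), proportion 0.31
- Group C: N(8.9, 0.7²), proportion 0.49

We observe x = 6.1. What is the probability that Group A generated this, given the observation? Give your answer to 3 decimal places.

Posterior ∝ prior × likelihood, so P(k | x) ∝ π_k f_k(x); normalise over all components.
Evaluate each component's likelihood at the observed value:
  p_A = (1/(0.7·√(2π)))·exp(−(6.1−4.5)²/(2·0.7²)) = 0.569918·exp(-2.61224) = 0.0418147
  p_B = (1/(0.7·√(2π)))·exp(−(6.1−6.8)²/(2·0.7²)) = 0.569918·exp(-0.50000) = 0.345672
  p_C = (1/(0.7·√(2π)))·exp(−(6.1−8.9)²/(2·0.7²)) = 0.569918·exp(-8.00000) = 0.000191186
Weight by the priors:
  π_A·p_A = 0.20 × 0.0418147 = 0.00836293
  π_B·p_B = 0.31 × 0.345672 = 0.107158
  π_C·p_C = 0.49 × 0.000191186 = 9.36812e-05
Evidence: 0.00836293 + 0.107158 + 9.36812e-05 = 0.115615
So the posterior for Group A is 0.00836293 / 0.115615 ≈ 0.072.

0.072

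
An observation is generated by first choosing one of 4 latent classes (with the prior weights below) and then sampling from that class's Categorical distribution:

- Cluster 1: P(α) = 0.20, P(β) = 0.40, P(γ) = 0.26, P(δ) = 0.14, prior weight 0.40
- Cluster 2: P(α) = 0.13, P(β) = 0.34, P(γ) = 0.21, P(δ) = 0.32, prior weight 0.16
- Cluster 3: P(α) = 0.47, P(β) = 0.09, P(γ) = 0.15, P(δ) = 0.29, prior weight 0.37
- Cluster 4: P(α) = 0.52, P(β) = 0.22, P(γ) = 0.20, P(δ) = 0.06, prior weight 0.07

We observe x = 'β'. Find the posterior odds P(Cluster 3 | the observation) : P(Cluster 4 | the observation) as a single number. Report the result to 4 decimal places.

Only the two components matter; the odds are (π_i f_i(x)) / (π_j f_j(x)).
Component likelihoods at x = 'β':
  L_1 = P(β | comp) = 0.40
  L_2 = P(β | comp) = 0.34
  L_3 = P(β | comp) = 0.09
  L_4 = P(β | comp) = 0.22
Odds = (0.37/0.07) × (0.09/0.22) = 5.28571 × 0.409091 ≈ 2.1623

2.1623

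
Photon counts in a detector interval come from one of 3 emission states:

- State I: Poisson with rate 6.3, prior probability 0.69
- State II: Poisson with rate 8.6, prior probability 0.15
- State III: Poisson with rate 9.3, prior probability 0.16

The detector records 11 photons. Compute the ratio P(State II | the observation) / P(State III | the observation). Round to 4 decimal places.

0.7983

The posterior odds equal the prior odds times the likelihood ratio: (π_i/π_j)·(f_i(x)/f_j(x)).
Component likelihoods at x = 11 photons:
  p_I = 0.0285453
  p_II = 0.0877798
  p_III = 0.10309
Odds = (0.15/0.16) × (0.0877798/0.10309) = 0.9375 × 0.851484 ≈ 0.7983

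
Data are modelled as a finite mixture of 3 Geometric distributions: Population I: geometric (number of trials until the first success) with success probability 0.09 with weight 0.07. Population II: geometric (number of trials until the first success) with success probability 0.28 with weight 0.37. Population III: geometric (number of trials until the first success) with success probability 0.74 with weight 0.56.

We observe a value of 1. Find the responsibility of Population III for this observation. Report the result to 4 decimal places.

By Bayes' theorem, P(k | x) = π_k f_k(x) / Σ_j π_j f_j(x).
Geometric probabilities:
  p_I = 0.09
  p_II = 0.28
  p_III = 0.74
Multiply by the mixture weights:
  π_I·p_I = 0.07 × 0.09 = 0.0063
  π_II·p_II = 0.37 × 0.28 = 0.1036
  π_III·p_III = 0.56 × 0.74 = 0.4144
Marginal: 0.0063 + 0.1036 + 0.4144 = 0.5243
Responsibility of Population III: 0.4144 / 0.5243 ≈ 0.7904

0.7904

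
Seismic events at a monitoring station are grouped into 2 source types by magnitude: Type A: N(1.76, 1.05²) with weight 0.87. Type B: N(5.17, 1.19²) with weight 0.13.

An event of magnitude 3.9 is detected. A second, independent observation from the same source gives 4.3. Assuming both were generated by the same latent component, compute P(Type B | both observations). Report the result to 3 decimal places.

0.882

Posterior ∝ prior × likelihood, so P(k | x) ∝ π_k f_k(x); normalise over all components.
Since both observations come from the same component, the likelihood for component k is f_k(x₁)·f_k(x₂).
  f_A = [0.0476132] × [0.0203714] = 0.000969947
  f_B = [0.189687] × [0.256625] = 0.0486785
Unnormalised posteriors:
  π_A·f_A = 0.87 × 0.000969947 = 0.000843854
  π_B·f_B = 0.13 × 0.0486785 = 0.0063282
Sum: 0.000843854 + 0.0063282 = 0.00717206
P(Type B | x₁,x₂) = 0.0063282 / 0.00717206 ≈ 0.882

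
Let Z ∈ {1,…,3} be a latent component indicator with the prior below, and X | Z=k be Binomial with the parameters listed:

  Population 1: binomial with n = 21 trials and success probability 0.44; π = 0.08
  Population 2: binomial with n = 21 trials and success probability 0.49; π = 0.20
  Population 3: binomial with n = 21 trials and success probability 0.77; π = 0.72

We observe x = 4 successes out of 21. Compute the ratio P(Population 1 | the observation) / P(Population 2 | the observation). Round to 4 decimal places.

1.2752

Only the two components matter; the odds are (π_i f_i(x)) / (π_j f_j(x)).
Component likelihoods at x = 4 successes out of 21:
  p_1 = C(21,4)·0.44^4·0.56^17 = 5985·0.037481·5.23837e-05 = 0.0117509
  p_2 = C(21,4)·0.49^4·0.51^17 = 5985·0.057648·1.0683e-05 = 0.00368588
  p_3 = C(21,4)·0.77^4·0.23^17 = 5985·0.35153·1.4105e-11 = 2.96757e-08
0.000940072 / 0.000737176 ≈ 1.2752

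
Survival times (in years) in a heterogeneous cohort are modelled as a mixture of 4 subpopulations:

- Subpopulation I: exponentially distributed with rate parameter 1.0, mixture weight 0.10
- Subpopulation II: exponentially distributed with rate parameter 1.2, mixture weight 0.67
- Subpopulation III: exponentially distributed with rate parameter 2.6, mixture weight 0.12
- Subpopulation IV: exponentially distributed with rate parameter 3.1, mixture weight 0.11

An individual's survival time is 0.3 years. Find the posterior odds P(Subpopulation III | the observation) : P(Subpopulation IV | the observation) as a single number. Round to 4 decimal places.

Since P(k|x) ∝ w_k f_k(x), the posterior odds are w_i f_i(x) / (w_j f_j(x)).
Component likelihoods at x = 0.3 years:
  p_I = 1.0·e^(−1.0·0.3) = 1.0·e^(−0.3000) = 0.740818
  p_II = 1.2·e^(−1.2·0.3) = 1.2·e^(−0.3600) = 0.837212
  p_III = 2.6·e^(−2.6·0.3) = 2.6·e^(−0.7800) = 1.19186
  p_IV = 3.1·e^(−3.1·0.3) = 3.1·e^(−0.9300) = 1.22312
Odds = (0.12/0.11) × (1.19186/1.22312) = 1.09091 × 0.974442 ≈ 1.0630

1.0630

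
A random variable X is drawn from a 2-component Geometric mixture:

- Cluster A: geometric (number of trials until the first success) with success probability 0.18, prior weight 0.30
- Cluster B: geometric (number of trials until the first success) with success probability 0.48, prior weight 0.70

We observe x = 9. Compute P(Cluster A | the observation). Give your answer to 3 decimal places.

P(component k | x) = P(Z=k)·f_k(x) / marginal(x), where marginal(x) = Σ_j P(Z=j)·f_j(x).
Component likelihoods at x = 9:
  L_A = 0.0367945
  L_B = 0.00256607
Multiply by the mixture weights:
  P(Z=A)·L_A = 0.30 × 0.0367945 = 0.0110384
  P(Z=B)·L_B = 0.70 × 0.00256607 = 0.00179625
Denominator: 0.0110384 + 0.00179625 = 0.0128346
P(Cluster A | the observation) ≈ 0.860

0.860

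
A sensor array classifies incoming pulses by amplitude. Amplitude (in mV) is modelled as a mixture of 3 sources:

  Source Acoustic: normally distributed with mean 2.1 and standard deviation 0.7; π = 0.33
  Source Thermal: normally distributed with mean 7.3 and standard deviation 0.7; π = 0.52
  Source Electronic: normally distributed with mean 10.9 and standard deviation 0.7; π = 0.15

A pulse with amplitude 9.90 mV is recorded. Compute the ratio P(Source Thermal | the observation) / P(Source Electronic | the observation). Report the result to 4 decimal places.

Since P(k|x) ∝ w_k f_k(x), the posterior odds are w_i f_i(x) / (w_j f_j(x)).
Normal densities:
  L_Acoustic = (1/(0.7·√(2π)))·exp(−(9.90−2.1)²/(2·0.7²)) = 0.569918·exp(-62.08163) = 6.22446e-28
  L_Thermal = (1/(0.7·√(2π)))·exp(−(9.90−7.3)²/(2·0.7²)) = 0.569918·exp(-6.89796) = 0.000575528
  L_Electronic = (1/(0.7·√(2π)))·exp(−(9.90−10.9)²/(2·0.7²)) = 0.569918·exp(-1.02041) = 0.205426
0.000299275 / 0.0308138 ≈ 0.0097

0.0097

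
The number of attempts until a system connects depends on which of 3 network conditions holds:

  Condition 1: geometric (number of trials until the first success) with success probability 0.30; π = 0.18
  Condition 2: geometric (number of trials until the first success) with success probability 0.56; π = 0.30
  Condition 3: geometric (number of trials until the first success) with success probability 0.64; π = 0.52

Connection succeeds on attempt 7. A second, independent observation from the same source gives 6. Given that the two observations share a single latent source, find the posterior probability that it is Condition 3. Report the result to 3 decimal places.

0.008

Posterior ∝ prior × likelihood, so P(k | x) ∝ w_k f_k(x); normalise over all components.
Since both observations come from the same component, the likelihood for component k is f_k(x₁)·f_k(x₂).
  L_1 = [0.30·(1−0.30)^6 = 0.30·0.117649 = 0.0352947] × [0.050421] = 0.00177959
  L_2 = [0.56·(1−0.56)^6 = 0.56·0.00725631 = 0.00406354] × [0.00923531] = 3.7528e-05
  L_3 = [0.64·(1−0.64)^6 = 0.64·0.00217678 = 0.00139314] × [0.00386984] = 5.39122e-06
Unnormalised posteriors:
  w_1·L_1 = 0.18 × 0.00177959 = 0.000320327
  w_2·L_2 = 0.30 × 3.7528e-05 = 1.12584e-05
  w_3·L_3 = 0.52 × 5.39122e-06 = 2.80344e-06
Denominator: 0.000320327 + 1.12584e-05 + 2.80344e-06 = 0.000334389
So the posterior for Condition 3 is 2.80344e-06 / 0.000334389 ≈ 0.008.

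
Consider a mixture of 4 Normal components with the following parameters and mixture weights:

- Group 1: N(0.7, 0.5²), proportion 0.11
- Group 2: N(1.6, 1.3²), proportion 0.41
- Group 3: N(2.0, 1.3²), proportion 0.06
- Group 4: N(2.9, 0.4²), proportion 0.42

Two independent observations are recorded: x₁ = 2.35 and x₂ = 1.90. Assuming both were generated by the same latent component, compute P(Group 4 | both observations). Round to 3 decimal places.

By Bayes' theorem, P(k | x) = π_k f_k(x) / Σ_j π_j f_j(x).
Since both observations come from the same component, the likelihood for component k is f_k(x₁)·f_k(x₂).
  f_1 = [(1/(0.5·√(2π)))·exp(−(2.35−0.7)²/(2·0.5²)) = 0.797885·exp(-5.44500) = 0.00344514] × [0.0447891] = 0.000154304
  f_2 = [(1/(1.3·√(2π)))·exp(−(2.35−1.6)²/(2·1.3²)) = 0.306879·exp(-0.16642) = 0.259831] × [0.298815] = 0.0776415
  f_3 = [(1/(1.3·√(2π)))·exp(−(2.35−2.0)²/(2·1.3²)) = 0.306879·exp(-0.03624) = 0.295956] × [0.305972] = 0.0905542
  f_4 = [(1/(0.4·√(2π)))·exp(−(2.35−2.9)²/(2·0.4²)) = 0.997356·exp(-0.94531) = 0.387531] × [0.0438208] = 0.0169819
Prior × likelihood for each component:
  π_1·f_1 = 0.11 × 0.000154304 = 1.69735e-05
  π_2·f_2 = 0.41 × 0.0776415 = 0.031833
  π_3·f_3 = 0.06 × 0.0905542 = 0.00543325
  π_4·f_4 = 0.42 × 0.0169819 = 0.00713239
Denominator: 1.69735e-05 + 0.031833 + 0.00543325 + 0.00713239 = 0.0444156
P(Group 4 | x₁,x₂) ≈ 0.161

0.161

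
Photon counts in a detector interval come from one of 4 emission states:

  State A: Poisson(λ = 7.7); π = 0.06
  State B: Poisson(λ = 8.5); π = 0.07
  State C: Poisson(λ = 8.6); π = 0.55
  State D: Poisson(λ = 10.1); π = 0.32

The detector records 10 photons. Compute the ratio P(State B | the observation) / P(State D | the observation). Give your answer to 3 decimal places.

The posterior odds equal the prior odds times the likelihood ratio: (P(Z=i)/P(Z=j))·(f_i(x)/f_j(x)).
Poisson probabilities:
  L_A = e^(−7.7)·7.7^10/10! = 0.0914275
  L_B = e^(−8.5)·8.5^10/10! = 0.110388
  L_C = e^(−8.6)·8.6^10/10! = 0.112277
  L_D = e^(−10.1)·10.1^10/10! = 0.125048
Odds = (0.07/0.32) × (0.110388/0.125048) = 0.21875 × 0.882768 ≈ 0.193

0.193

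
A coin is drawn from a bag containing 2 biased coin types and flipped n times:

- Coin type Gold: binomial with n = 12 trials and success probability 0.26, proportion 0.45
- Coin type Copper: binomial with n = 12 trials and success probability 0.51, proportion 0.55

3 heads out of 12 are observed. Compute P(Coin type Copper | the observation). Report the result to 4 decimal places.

P(component k | x) = π_k·f_k(x) / marginal(x), where marginal(x) = Σ_j π_j·f_j(x).
Evaluate each component's likelihood at the observed value:
  f_Gold = C(12,3)·0.26^3·0.74^9 = 220·0.017576·0.0665404 = 0.257293
  f_Copper = C(12,3)·0.51^3·0.49^9 = 220·0.132651·0.00162841 = 0.0475224
Multiply by the mixture weights:
  π_Gold·f_Gold = 0.45 × 0.257293 = 0.115782
  π_Copper·f_Copper = 0.55 × 0.0475224 = 0.0261373
Normaliser: 0.115782 + 0.0261373 = 0.141919
Responsibility of Coin type Copper: 0.0261373 / 0.141919 ≈ 0.1842

0.1842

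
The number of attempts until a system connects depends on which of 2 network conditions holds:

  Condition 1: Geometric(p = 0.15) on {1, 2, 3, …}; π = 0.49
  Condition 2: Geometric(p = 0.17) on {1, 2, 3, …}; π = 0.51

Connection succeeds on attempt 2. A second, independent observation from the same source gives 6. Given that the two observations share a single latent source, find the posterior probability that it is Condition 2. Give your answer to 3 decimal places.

0.537

The responsibility of component k is π_k f_k(x) divided by Σ_j π_j f_j(x).
Since both observations come from the same component, the likelihood for component k is f_k(x₁)·f_k(x₂).
  f_1 = [0.15·(1−0.15)^1 = 0.15·0.85 = 0.1275] × [0.0665558] = 0.00848586
  f_2 = [0.17·(1−0.17)^1 = 0.17·0.83 = 0.1411] × [0.0669637] = 0.00944858
Unnormalised posteriors:
  π_1·f_1 = 0.49 × 0.00848586 = 0.00415807
  π_2·f_2 = 0.51 × 0.00944858 = 0.00481877
Normaliser: 0.00415807 + 0.00481877 = 0.00897685
P(Condition 2 | x₁, x₂) = 0.00481877 / 0.00897685 ≈ 0.537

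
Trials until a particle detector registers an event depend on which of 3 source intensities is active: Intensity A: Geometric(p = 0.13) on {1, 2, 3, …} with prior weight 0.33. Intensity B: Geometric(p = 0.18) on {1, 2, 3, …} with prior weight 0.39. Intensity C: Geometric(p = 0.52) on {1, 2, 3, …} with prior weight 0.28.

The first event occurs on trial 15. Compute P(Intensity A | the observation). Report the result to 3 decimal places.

Apply Bayes' rule: the posterior for each component is proportional to its prior times its likelihood at x.
Geometric probabilities:
  f_A = 0.13·(1−0.13)^14 = 0.13·0.142321 = 0.0185018
  f_B = 0.18·(1−0.18)^14 = 0.18·0.0621432 = 0.0111858
  f_C = 0.52·(1−0.52)^14 = 0.52·3.44649e-05 = 1.79218e-05
Weight by the priors:
  w_A·f_A = 0.33 × 0.0185018 = 0.00610558
  w_B·f_B = 0.39 × 0.0111858 = 0.00436246
  w_C·f_C = 0.28 × 1.79218e-05 = 5.01809e-06
Evidence: 0.00610558 + 0.00436246 + 5.01809e-06 = 0.0104731
P(Intensity A | data) = 0.00610558 / 0.0104731 ≈ 0.583

0.583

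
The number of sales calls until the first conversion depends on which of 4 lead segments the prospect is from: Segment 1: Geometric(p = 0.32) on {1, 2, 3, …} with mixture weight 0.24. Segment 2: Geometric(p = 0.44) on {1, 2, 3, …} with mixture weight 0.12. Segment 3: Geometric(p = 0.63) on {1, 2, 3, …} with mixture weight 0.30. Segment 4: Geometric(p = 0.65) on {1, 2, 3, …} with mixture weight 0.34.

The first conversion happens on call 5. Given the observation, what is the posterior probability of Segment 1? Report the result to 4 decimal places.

Posterior ∝ prior × likelihood, so P(k | x) ∝ w_k f_k(x); normalise over all components.
Geometric probabilities:
  f_1 = 0.0684204
  f_2 = 0.0432718
  f_3 = 0.0118072
  f_4 = 0.00975406
Prior × likelihood for each component:
  w_1·f_1 = 0.24 × 0.0684204 = 0.0164209
  w_2·f_2 = 0.12 × 0.0432718 = 0.00519261
  w_3·f_3 = 0.30 × 0.0118072 = 0.00354216
  w_4·f_4 = 0.34 × 0.00975406 = 0.00331638
Denominator: 0.0164209 + 0.00519261 + 0.00354216 + 0.00331638 = 0.0284721
So the posterior for Segment 1 is 0.0164209 / 0.0284721 ≈ 0.5767.

0.5767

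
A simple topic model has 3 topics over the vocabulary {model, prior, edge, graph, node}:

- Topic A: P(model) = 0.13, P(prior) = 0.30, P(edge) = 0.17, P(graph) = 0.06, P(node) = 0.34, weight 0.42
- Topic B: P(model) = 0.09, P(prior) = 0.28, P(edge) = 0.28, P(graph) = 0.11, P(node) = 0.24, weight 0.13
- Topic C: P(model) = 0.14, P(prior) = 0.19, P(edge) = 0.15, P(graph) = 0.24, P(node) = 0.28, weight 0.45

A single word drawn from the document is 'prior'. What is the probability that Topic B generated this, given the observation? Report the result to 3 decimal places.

Apply Bayes' rule: the posterior for each component is proportional to its prior times its likelihood at x.
Categorical probabilities:
  L_A = P(prior | comp) = 0.30
  L_B = P(prior | comp) = 0.28
  L_C = P(prior | comp) = 0.19
Unnormalised posteriors:
  w_A·L_A = 0.42 × 0.3 = 0.126
  w_B·L_B = 0.13 × 0.28 = 0.0364
  w_C·L_C = 0.45 × 0.19 = 0.0855
Evidence: 0.126 + 0.0364 + 0.0855 = 0.2479
P(Topic B | 'prior') ≈ 0.147

0.147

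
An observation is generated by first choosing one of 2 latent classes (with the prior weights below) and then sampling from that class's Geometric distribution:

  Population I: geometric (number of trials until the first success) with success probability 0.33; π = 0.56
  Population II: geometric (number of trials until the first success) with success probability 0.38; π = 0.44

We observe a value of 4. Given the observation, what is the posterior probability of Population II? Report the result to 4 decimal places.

By Bayes' theorem, P(k | x) = w_k f_k(x) / Σ_j w_j f_j(x).
Evaluate each component's likelihood at the observed value:
  p_I = 0.0992518
  p_II = 0.0905646
Unnormalised posteriors:
  w_I·p_I = 0.56 × 0.0992518 = 0.055581
  w_II·p_II = 0.44 × 0.0905646 = 0.0398484
Sum: 0.055581 + 0.0398484 = 0.0954294
So the posterior for Population II is 0.0398484 / 0.0954294 ≈ 0.4176.

0.4176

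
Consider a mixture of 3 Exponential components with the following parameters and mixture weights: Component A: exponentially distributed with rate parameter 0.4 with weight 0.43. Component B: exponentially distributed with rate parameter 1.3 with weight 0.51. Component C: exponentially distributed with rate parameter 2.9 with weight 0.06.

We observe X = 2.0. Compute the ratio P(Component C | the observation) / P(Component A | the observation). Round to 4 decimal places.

0.0068

Only the two components matter; the odds are (P(Z=i) f_i(x)) / (P(Z=j) f_j(x)).
Evaluate each component's likelihood at the observed value:
  p_A = 0.4·e^(−0.4·2.0) = 0.4·e^(−0.8000) = 0.179732
  p_B = 1.3·e^(−1.3·2.0) = 1.3·e^(−2.6000) = 0.0965557
  p_C = 2.9·e^(−2.9·2.0) = 2.9·e^(−5.8000) = 0.00877991
0.000526795 / 0.0772846 ≈ 0.0068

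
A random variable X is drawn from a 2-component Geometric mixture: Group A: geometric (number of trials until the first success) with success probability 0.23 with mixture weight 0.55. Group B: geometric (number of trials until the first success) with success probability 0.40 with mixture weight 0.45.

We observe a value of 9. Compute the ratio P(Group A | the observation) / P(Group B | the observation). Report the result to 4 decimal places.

5.1705

Only the two components matter; the odds are (π_i f_i(x)) / (π_j f_j(x)).
Geometric probabilities:
  p_A = 0.23·(1−0.23)^8 = 0.23·0.123574 = 0.0284219
  p_B = 0.40·(1−0.40)^8 = 0.40·0.0167962 = 0.00671846
0.0156321 / 0.00302331 ≈ 5.1705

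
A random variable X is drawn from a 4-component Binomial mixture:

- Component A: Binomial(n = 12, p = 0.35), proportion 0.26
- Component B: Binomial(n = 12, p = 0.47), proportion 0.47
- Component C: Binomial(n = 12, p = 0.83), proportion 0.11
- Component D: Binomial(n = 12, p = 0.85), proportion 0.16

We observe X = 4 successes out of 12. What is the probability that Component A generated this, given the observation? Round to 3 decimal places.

Apply Bayes' rule: the posterior for each component is proportional to its prior times its likelihood at x.
Binomial probabilities:
  f_A = 0.236692
  f_B = 0.150385
  f_C = 0.000163874
  f_D = 6.62233e-05
Prior × likelihood for each component:
  P(Z=A)·f_A = 0.26 × 0.236692 = 0.06154
  P(Z=B)·f_B = 0.47 × 0.150385 = 0.0706808
  P(Z=C)·f_C = 0.11 × 0.000163874 = 1.80261e-05
  P(Z=D)·f_D = 0.16 × 6.62233e-05 = 1.05957e-05
Marginal: 0.06154 + 0.0706808 + 1.80261e-05 + 1.05957e-05 = 0.132249
P(Component A | x) ≈ 0.465

0.465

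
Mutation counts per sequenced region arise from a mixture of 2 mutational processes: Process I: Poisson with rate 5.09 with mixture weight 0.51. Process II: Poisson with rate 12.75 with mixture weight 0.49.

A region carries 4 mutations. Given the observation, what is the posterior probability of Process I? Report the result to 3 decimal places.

0.982

By Bayes' theorem, P(k | x) = P(Z=k) f_k(x) / Σ_j P(Z=j) f_j(x).
Poisson probabilities:
  f_I = e^(−5.09)·5.09^4/4! = 0.172227
  f_II = e^(−12.75)·12.75^4/4! = 0.00319577
Weight by the priors:
  P(Z=I)·f_I = 0.51 × 0.172227 = 0.0878357
  P(Z=II)·f_II = 0.49 × 0.00319577 = 0.00156592
Marginal: 0.0878357 + 0.00156592 = 0.0894016
Responsibility of Process I: 0.0878357 / 0.0894016 ≈ 0.982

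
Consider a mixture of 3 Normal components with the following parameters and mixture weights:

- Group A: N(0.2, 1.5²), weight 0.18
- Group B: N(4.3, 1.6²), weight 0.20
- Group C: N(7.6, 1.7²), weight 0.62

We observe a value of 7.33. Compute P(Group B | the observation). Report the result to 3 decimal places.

By Bayes' theorem, P(k | x) = P(Z=k) f_k(x) / Σ_j P(Z=j) f_j(x).
Evaluate each component's likelihood at the observed value:
  f_A = 3.30032e-06
  f_B = 0.041499
  f_C = 0.231731
Prior × likelihood for each component:
  P(Z=A)·f_A = 0.18 × 3.30032e-06 = 5.94057e-07
  P(Z=B)·f_B = 0.20 × 0.041499 = 0.00829979
  P(Z=C)·f_C = 0.62 × 0.231731 = 0.143673
Sum: 5.94057e-07 + 0.00829979 + 0.143673 = 0.151973
Responsibility of Group B: 0.00829979 / 0.151973 ≈ 0.055

0.055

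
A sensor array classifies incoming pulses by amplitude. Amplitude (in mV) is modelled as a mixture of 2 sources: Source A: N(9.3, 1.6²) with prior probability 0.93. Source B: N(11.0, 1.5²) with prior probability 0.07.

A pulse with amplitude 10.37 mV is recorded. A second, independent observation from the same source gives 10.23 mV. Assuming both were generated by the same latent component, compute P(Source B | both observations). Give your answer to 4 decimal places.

0.0924

By Bayes' theorem, P(k | x) = w_k f_k(x) / Σ_j w_j f_j(x).
Since both observations come from the same component, the likelihood for component k is f_k(x₁)·f_k(x₂).
  f_A = [(1/(1.6·√(2π)))·exp(−(10.37−9.3)²/(2·1.6²)) = 0.249339·exp(-0.22361) = 0.199377] × [0.210585] = 0.0419858
  f_B = [(1/(1.5·√(2π)))·exp(−(10.37−11.0)²/(2·1.5²)) = 0.265962·exp(-0.08820) = 0.243508] × [0.23313] = 0.0567691
Weight by the priors:
  w_A·f_A = 0.93 × 0.0419858 = 0.0390468
  w_B·f_B = 0.07 × 0.0567691 = 0.00397384
Normaliser: 0.0390468 + 0.00397384 = 0.0430206
P(Source B | x) ≈ 0.0924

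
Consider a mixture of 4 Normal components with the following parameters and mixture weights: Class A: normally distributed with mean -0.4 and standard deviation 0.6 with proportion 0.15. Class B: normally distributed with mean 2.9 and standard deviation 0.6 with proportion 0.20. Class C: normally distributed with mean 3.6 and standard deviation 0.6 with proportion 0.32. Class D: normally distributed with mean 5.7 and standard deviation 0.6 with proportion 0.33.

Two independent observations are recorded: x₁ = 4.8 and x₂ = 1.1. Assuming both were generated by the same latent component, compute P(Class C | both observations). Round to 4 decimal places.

0.3326

The responsibility of component k is π_k f_k(x) divided by Σ_j π_j f_j(x).
Since both observations come from the same component, the likelihood for component k is f_k(x₁)·f_k(x₂).
  f_A = [3.25528e-17] × [0.0292138] = 9.50992e-19
  f_B = [0.00441829] × [0.00738641] = 3.26353e-05
  f_C = [0.0899849] × [0.000112938] = 1.01628e-05
  f_D = [0.215863] × [1.14637e-13] = 2.47459e-14
Multiply by the mixture weights:
  π_A·f_A = 0.15 × 9.50992e-19 = 1.42649e-19
  π_B·f_B = 0.20 × 3.26353e-05 = 6.52707e-06
  π_C·f_C = 0.32 × 1.01628e-05 = 3.25208e-06
  π_D·f_D = 0.33 × 2.47459e-14 = 8.16616e-15
Evidence: 1.42649e-19 + 6.52707e-06 + 3.25208e-06 + 8.16616e-15 = 9.77915e-06
P(Class C | x) = 3.25208e-06 / 9.77915e-06 ≈ 0.3326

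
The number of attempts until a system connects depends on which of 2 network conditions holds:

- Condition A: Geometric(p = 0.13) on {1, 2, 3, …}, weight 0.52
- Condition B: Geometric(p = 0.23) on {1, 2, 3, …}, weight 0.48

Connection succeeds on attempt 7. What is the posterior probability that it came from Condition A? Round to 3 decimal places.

P(component k | x) = w_k·f_k(x) / marginal(x), where marginal(x) = Σ_j w_j·f_j(x).
Component likelihoods at x = 7:
  p_A = 0.13·(1−0.13)^6 = 0.13·0.433626 = 0.0563714
  p_B = 0.23·(1−0.23)^6 = 0.23·0.208422 = 0.0479371
Prior × likelihood for each component:
  w_A·p_A = 0.52 × 0.0563714 = 0.0293131
  w_B·p_B = 0.48 × 0.0479371 = 0.0230098
Evidence: 0.0293131 + 0.0230098 = 0.052323
P(Condition A | x) ≈ 0.560

0.560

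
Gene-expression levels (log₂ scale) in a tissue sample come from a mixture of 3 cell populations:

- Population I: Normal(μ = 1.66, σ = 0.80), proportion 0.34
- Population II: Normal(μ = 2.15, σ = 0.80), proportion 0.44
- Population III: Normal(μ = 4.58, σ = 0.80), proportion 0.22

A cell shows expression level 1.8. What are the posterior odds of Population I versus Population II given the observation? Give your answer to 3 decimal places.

0.837

The posterior odds equal the prior odds times the likelihood ratio: (w_i/w_j)·(f_i(x)/f_j(x)).
Normal densities:
  L_I = 0.4911
  L_II = 0.453165
  L_III = 0.00119023
0.166974 / 0.199393 ≈ 0.837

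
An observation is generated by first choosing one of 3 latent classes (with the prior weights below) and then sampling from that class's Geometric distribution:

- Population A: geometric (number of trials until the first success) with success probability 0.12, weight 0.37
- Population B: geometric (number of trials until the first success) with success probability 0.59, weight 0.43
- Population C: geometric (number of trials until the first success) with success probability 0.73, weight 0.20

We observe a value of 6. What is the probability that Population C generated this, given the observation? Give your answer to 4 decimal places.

0.0079

The responsibility of component k is π_k f_k(x) divided by Σ_j π_j f_j(x).
Geometric probabilities:
  p_A = 0.0633278
  p_B = 0.00683552
  p_C = 0.00104747
Weight by the priors:
  π_A·p_A = 0.37 × 0.0633278 = 0.0234313
  π_B·p_B = 0.43 × 0.00683552 = 0.00293927
  π_C·p_C = 0.20 × 0.00104747 = 0.000209494
Evidence: 0.0234313 + 0.00293927 + 0.000209494 = 0.0265801
P(Population C | the observation) = 0.000209494 / 0.0265801 ≈ 0.0079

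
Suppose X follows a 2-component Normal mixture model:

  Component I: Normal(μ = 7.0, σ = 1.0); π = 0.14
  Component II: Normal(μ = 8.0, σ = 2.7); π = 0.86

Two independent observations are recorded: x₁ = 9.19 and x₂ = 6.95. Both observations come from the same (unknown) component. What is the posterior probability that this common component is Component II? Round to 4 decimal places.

0.8865

Posterior ∝ prior × likelihood, so P(k | x) ∝ w_k f_k(x); normalise over all components.
Since both observations come from the same component, the likelihood for component k is f_k(x₁)·f_k(x₂).
  L_I = [0.0362619] × [0.398444] = 0.0144483
  L_II = [0.13408] × [0.136995] = 0.0183684
Multiply by the mixture weights:
  w_I·L_I = 0.14 × 0.0144483 = 0.00202276
  w_II·L_II = 0.86 × 0.0183684 = 0.0157968
Normaliser: 0.00202276 + 0.0157968 = 0.0178196
P(Component II | data) ≈ 0.8865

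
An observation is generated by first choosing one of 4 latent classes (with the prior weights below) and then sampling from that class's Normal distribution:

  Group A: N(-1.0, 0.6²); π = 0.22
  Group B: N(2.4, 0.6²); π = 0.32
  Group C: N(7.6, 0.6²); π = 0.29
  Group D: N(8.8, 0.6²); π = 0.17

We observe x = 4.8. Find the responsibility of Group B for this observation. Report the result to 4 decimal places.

0.9520

P(component k | x) = π_k·f_k(x) / marginal(x), where marginal(x) = Σ_j π_j·f_j(x).
Component likelihoods at x = 4.8:
  f_A = 3.4006e-21
  f_B = 0.00022305
  f_C = 1.24101e-05
  f_D = 1.48515e-10
Unnormalised posteriors:
  π_A·f_A = 0.22 × 3.4006e-21 = 7.48132e-22
  π_B·f_B = 0.32 × 0.00022305 = 7.13761e-05
  π_C·f_C = 0.29 × 1.24101e-05 = 3.59892e-06
  π_D·f_D = 0.17 × 1.48515e-10 = 2.52476e-11
Denominator: 7.48132e-22 + 7.13761e-05 + 3.59892e-06 + 2.52476e-11 = 7.49751e-05
P(Group B | data) ≈ 0.9520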